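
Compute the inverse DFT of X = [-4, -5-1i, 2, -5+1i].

x[n] = (1/4) Σ(k=0 to 3) X[k] · e^(2πikn/4)

Computing each x[n]:
x[0] = -3
x[1] = -1
x[2] = 2
x[3] = -2

x = [-3, -1, 2, -2]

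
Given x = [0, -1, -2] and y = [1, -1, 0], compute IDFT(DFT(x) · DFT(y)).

(x ⊛ y)[n] = Σ(m=0 to 2) x[m] · y[(n-m) mod 3]

Computing each output sample:
(x ⊛ y)[0] = 2
(x ⊛ y)[1] = -1
(x ⊛ y)[2] = -1

x ⊛ y = [2, -1, -1]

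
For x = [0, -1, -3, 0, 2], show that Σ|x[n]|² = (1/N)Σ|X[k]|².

Time domain:
Σ|x[n]|² = |0|² + |-1|² + |-3|² + |0|² + |2|² = 14.0000

Frequency domain:
(1/5)Σ|X[k]|² = (1/5)(|-2|² + |2.7361+4.6165i|² + |-1.7361-1.0898i|² + |-1.7361+1.0898i|² + |2.7361-4.6165i|²) = (1/5)·70.0000 = 14.0000

Both sides agree, confirming Parseval's theorem.

Σ|x[n]|² = (1/N)Σ|X[k]|² = 14.0000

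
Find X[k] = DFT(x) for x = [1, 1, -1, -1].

X[k] = Σ(n=0 to 3) x[n] · ω_4^(nk)
where ω_4 = e^(-2πi/4)

Computing each X[k]:
X[0] = 0
X[1] = 2-2i
X[2] = 0
X[3] = 2+2i

X = [0, 2-2i, 0, 2+2i]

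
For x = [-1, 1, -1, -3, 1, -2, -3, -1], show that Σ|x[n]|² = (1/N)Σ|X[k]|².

Time domain:
Σ|x[n]|² = |-1|² + |1|² + |-1|² + |-3|² + |1|² + |-2|² + |-3|² + |-1|² = 27.0000

Frequency domain:
(1/8)Σ|X[k]|² = (1/8)(|-9|² + |1.5355-2.7071i|² + |4-3i|² + |-5.5355+1.2929i|² + |1|² + |-5.5355-1.2929i|² + |4+3i|² + |1.5355+2.7071i|²) = (1/8)·216.0000 = 27.0000

Both sides agree, confirming Parseval's theorem.

Σ|x[n]|² = (1/N)Σ|X[k]|² = 27.0000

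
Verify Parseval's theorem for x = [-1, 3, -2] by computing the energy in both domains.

Time domain:
Σ|x[n]|² = |-1|² + |3|² + |-2|² = 14.0000

Frequency domain:
(1/3)Σ|X[k]|² = (1/3)(|0|² + |-1.5000-4.3301i|² + |-1.5000+4.3301i|²) = (1/3)·42.0000 = 14.0000

Both sides agree, confirming Parseval's theorem.

Σ|x[n]|² = (1/N)Σ|X[k]|² = 14.0000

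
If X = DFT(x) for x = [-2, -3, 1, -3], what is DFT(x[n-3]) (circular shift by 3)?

Time shift by 3: X_shifted[k] = ω_4^(3k) · X[k]
Shifted x = [-3, 1, -3, -2]

DFT(x[n-3]) = [-7, -3i, -5, 3i]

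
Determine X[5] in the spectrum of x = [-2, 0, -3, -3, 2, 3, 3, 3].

X[5] = Σ(n=0 to 7) x[n] · ω_8^(5n) where ω_8 = e^(-2πi/8)
= (-2)·ω_8^0 + (0)·ω_8^5 + (-3)·ω_8^10 + (-3)·ω_8^15 + (2)·ω_8^20 + (3)·ω_8^25 + (3)·ω_8^30 + (3)·ω_8^35

X[5] = -6.1213-0.3640i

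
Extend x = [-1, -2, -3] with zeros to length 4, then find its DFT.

Original 3-point DFT: [-6, 1.5000-0.8660i, 1.5000+0.8660i]
Zero-padded 4-point DFT provides frequency interpolation.

DFT_4([x, 0, ...]) = [-6, 2+2i, -2, 2-2i]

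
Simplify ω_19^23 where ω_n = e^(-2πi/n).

Since ω_19^19 = 1, powers reduce modulo 19.
23 mod 19 = 4
So ω_19^23 = ω_19^4 = e^(-2πi·4/19)

ω_19^23 = ω_19^4 = 0.2455-0.9694i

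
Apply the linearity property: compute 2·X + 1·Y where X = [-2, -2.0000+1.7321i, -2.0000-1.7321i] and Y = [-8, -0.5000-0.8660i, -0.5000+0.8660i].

By linearity: DFT(2x + 1y) = 2·DFT(x) + 1·DFT(y)
= 2·[-2, -2.0000+1.7321i, -2.0000-1.7321i] + 1·[-8, -0.5000-0.8660i, -0.5000+0.8660i]

Computing element-wise:
Z[0] = 2·(-2) + 1·(-8) = -12
Z[1] = 2·(-2.0000+1.7321i) + 1·(-0.5000-0.8660i) = -4.5000+2.5982i
Z[2] = 2·(-2.0000-1.7321i) + 1·(-0.5000+0.8660i) = -4.5000-2.5982i

DFT(2x + 1y) = 2·X + 1·Y = [-12, -4.5000+2.5982i, -4.5000-2.5982i]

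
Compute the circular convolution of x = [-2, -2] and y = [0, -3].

(x ⊛ y)[n] = Σ(m=0 to 1) x[m] · y[(n-m) mod 2]

Computing each output sample:
(x ⊛ y)[0] = 6
(x ⊛ y)[1] = 6

x ⊛ y = [6, 6]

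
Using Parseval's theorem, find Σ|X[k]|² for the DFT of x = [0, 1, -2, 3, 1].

Parseval: Σ|x[n]|² = (1/N)Σ|X[k]|², so Σ|X[k]|² = N·Σ|x[n]|² = 5·15.0000

Σ|X[k]|² = N·Σ|x[n]|² = 5·15.0000 = 75.0000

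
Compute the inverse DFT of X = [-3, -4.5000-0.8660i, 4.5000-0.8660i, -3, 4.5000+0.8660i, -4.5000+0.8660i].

x[n] = (1/6) Σ(k=0 to 5) X[k] · e^(2πikn/6)

Computing each x[n]:
x[0] = -1
x[1] = -1
x[2] = -1
x[3] = 3
x[4] = -1
x[5] = -2

x = [-1, -1, -1, 3, -1, -2]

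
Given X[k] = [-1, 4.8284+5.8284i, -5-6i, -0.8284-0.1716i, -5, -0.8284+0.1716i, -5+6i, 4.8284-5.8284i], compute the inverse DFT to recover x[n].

x[n] = (1/8) Σ(k=0 to 7) X[k] · e^(2πikn/8)

Computing each x[n]:
x[0] = -1
x[1] = 2
x[2] = -1
x[3] = -3
x[4] = -3
x[5] = 2
x[6] = 2
x[7] = 1

x = [-1, 2, -1, -3, -3, 2, 2, 1]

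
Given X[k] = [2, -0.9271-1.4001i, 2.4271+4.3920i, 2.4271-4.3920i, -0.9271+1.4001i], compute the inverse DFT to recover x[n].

x[n] = (1/5) Σ(k=0 to 4) X[k] · e^(2πikn/5)

Computing each x[n]:
x[0] = 1
x[1] = -1
x[2] = 3
x[3] = -1
x[4] = 0

x = [1, -1, 3, -1, 0]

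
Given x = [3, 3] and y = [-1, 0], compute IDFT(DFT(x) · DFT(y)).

(x ⊛ y)[n] = Σ(m=0 to 1) x[m] · y[(n-m) mod 2]

Computing each output sample:
(x ⊛ y)[0] = -3
(x ⊛ y)[1] = -3

x ⊛ y = [-3, -3]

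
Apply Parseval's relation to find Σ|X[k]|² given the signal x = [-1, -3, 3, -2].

Parseval: Σ|x[n]|² = (1/N)Σ|X[k]|², so Σ|X[k]|² = N·Σ|x[n]|² = 4·23.0000

Σ|X[k]|² = N·Σ|x[n]|² = 4·23.0000 = 92.0000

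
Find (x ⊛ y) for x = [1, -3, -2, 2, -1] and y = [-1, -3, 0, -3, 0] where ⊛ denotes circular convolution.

(x ⊛ y)[n] = Σ(m=0 to 4) x[m] · y[(n-m) mod 5]

Computing each output sample:
(x ⊛ y)[0] = 8
(x ⊛ y)[1] = -6
(x ⊛ y)[2] = 14
(x ⊛ y)[3] = 1
(x ⊛ y)[4] = 4

x ⊛ y = [8, -6, 14, 1, 4]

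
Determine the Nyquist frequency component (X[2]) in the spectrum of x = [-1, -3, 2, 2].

X[2] = Σ(n=0 to 3) x[n] · ω_4^(2n) where ω_4 = e^(-2πi/4)
= (-1)·ω_4^0 + (-3)·ω_4^2 + (2)·ω_4^4 + (2)·ω_4^6

X[2] = 2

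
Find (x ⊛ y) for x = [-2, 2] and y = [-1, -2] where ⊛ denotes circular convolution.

(x ⊛ y)[n] = Σ(m=0 to 1) x[m] · y[(n-m) mod 2]

Computing each output sample:
(x ⊛ y)[0] = -2
(x ⊛ y)[1] = 2

x ⊛ y = [-2, 2]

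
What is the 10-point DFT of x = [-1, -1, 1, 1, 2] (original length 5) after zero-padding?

Original 5-point DFT: [2, -2.3090+2.8532i, -1.1910+1.7634i, -1.1910-1.7634i, -2.3090-2.8532i]
Zero-padded 10-point DFT provides frequency interpolation.

DFT_10([x, 0, ...]) = [2, -3.4271-2.4899i, -2.3090+2.8532i, -0.0729+0.2245i, -1.1910+1.7634i, 2, -1.1910-1.7634i, -0.0729-0.2245i, -2.3090-2.8532i, -3.4271+2.4899i]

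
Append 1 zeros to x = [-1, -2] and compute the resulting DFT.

Original 2-point DFT: [-3, 1]
Zero-padded 3-point DFT provides frequency interpolation.

DFT_3([x, 0, ...]) = [-3, 1.7321i, -1.7321i]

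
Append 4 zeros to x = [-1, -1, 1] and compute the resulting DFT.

Original 3-point DFT: [-1, -1.0000+1.7321i, -1.0000-1.7321i]
Zero-padded 7-point DFT provides frequency interpolation.

DFT_7([x, 0, ...]) = [-1, -1.8460-0.1931i, -1.6784+1.4088i, 0.5245+1.2157i, 0.5245-1.2157i, -1.6784-1.4088i, -1.8460+0.1931i]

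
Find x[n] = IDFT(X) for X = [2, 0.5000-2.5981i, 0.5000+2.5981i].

x[n] = (1/3) Σ(k=0 to 2) X[k] · e^(2πikn/3)

Computing each x[n]:
x[0] = 1
x[1] = 2
x[2] = -1

x = [1, 2, -1]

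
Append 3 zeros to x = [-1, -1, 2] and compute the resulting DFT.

Original 3-point DFT: [0, -1.5000+2.5981i, -1.5000-2.5981i]
Zero-padded 6-point DFT provides frequency interpolation.

DFT_6([x, 0, ...]) = [0, -2.5000-0.8660i, -1.5000+2.5981i, 2, -1.5000-2.5981i, -2.5000+0.8660i]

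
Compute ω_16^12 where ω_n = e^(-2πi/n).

ω_16^12 = e^(-2πi·12/16)
= cos(-2π·12/16) + i·sin(-2π·12/16)
= cos(-24π/16) + i·sin(-24π/16)

ω_16^12 = cos(-24π/16) + i·sin(-24π/16) = 1i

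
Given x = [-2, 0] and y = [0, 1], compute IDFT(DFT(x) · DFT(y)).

(x ⊛ y)[n] = Σ(m=0 to 1) x[m] · y[(n-m) mod 2]

Computing each output sample:
(x ⊛ y)[0] = 0
(x ⊛ y)[1] = -2

x ⊛ y = [0, -2]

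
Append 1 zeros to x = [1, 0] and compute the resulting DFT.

Original 2-point DFT: [1, 1]
Zero-padded 3-point DFT provides frequency interpolation.

DFT_3([x, 0, ...]) = [1, 1, 1]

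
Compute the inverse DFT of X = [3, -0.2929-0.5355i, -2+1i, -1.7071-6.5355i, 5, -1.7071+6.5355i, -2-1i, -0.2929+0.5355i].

x[n] = (1/8) Σ(k=0 to 7) X[k] · e^(2πikn/8)

Computing each x[n]:
x[0] = 0
x[1] = 1
x[2] = 0
x[3] = 1
x[4] = 1
x[5] = -2
x[6] = 3
x[7] = -1

x = [0, 1, 0, 1, 1, -2, 3, -1]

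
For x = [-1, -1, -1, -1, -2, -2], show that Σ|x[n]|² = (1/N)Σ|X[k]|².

Time domain:
Σ|x[n]|² = |-1|² + |-1|² + |-1|² + |-1|² + |-2|² + |-2|² = 12.0000

Frequency domain:
(1/6)Σ|X[k]|² = (1/6)(|-8|² + |-1.7321i|² + |1|² + |0|² + |1|² + |1.7321i|²) = (1/6)·72.0000 = 12.0000

Both sides agree, confirming Parseval's theorem.

Σ|x[n]|² = (1/N)Σ|X[k]|² = 12.0000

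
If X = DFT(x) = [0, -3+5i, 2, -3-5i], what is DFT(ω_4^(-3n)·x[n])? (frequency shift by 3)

Modulation property: DFT(ω_4^(-3n)·x[n]) = X[(k-3) mod 4], so circularly shift X by 3 positions.

X[k-3] = [-3+5i, 2, -3-5i, 0]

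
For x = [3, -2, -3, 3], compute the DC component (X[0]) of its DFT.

X[0] = Σ(n=0 to 3) x[n] · ω_4^0 = Σ x[n]
= (3) + (-2) + (-3) + (3)

X[0] = 1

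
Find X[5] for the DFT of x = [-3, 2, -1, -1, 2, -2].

X[5] = Σ(n=0 to 5) x[n] · ω_6^(5n) where ω_6 = e^(-2πi/6)
= (-3)·ω_6^0 + (2)·ω_6^5 + (-1)·ω_6^10 + (-1)·ω_6^15 + (2)·ω_6^20 + (-2)·ω_6^25

X[5] = -2.5000+0.8660i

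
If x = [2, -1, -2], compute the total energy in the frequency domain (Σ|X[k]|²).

Parseval: Σ|x[n]|² = (1/N)Σ|X[k]|², so Σ|X[k]|² = N·Σ|x[n]|² = 3·9.0000

Σ|X[k]|² = N·Σ|x[n]|² = 3·9.0000 = 27.0000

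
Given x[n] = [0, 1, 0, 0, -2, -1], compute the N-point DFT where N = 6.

X[k] = Σ(n=0 to 5) x[n] · ω_6^(nk)
where ω_6 = e^(-2πi/6)

Computing each X[k]:
X[0] = -2
X[1] = 1.0000-3.4641i
X[2] = 1
X[3] = -2
X[4] = 1
X[5] = 1.0000+3.4641i

X = [-2, 1.0000-3.4641i, 1, -2, 1, 1.0000+3.4641i]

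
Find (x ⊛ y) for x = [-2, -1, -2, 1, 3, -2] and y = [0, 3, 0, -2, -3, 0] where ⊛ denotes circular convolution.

(x ⊛ y)[n] = Σ(m=0 to 5) x[m] · y[(n-m) mod 6]

Computing each output sample:
(x ⊛ y)[0] = -2
(x ⊛ y)[1] = -15
(x ⊛ y)[2] = -8
(x ⊛ y)[3] = 4
(x ⊛ y)[4] = 11
(x ⊛ y)[5] = 16

x ⊛ y = [-2, -15, -8, 4, 11, 16]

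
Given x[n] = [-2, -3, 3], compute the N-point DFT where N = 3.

X[k] = Σ(n=0 to 2) x[n] · ω_3^(nk)
where ω_3 = e^(-2πi/3)

Computing each X[k]:
X[0] = -2
X[1] = -2.0000+5.1962i
X[2] = -2.0000-5.1962i

X = [-2, -2.0000+5.1962i, -2.0000-5.1962i]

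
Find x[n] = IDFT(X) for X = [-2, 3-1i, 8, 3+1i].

x[n] = (1/4) Σ(k=0 to 3) X[k] · e^(2πikn/4)

Computing each x[n]:
x[0] = 3
x[1] = -2
x[2] = 0
x[3] = -3

x = [3, -2, 0, -3]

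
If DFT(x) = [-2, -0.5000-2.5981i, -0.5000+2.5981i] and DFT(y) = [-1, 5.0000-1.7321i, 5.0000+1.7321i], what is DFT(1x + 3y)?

By linearity: DFT(1x + 3y) = 1·DFT(x) + 3·DFT(y)
= 1·[-2, -0.5000-2.5981i, -0.5000+2.5981i] + 3·[-1, 5.0000-1.7321i, 5.0000+1.7321i]

Computing element-wise:
Z[0] = 1·(-2) + 3·(-1) = -5
Z[1] = 1·(-0.5000-2.5981i) + 3·(5.0000-1.7321i) = 14.5000-7.7944i
Z[2] = 1·(-0.5000+2.5981i) + 3·(5.0000+1.7321i) = 14.5000+7.7944i

DFT(1x + 3y) = 1·X + 3·Y = [-5, 14.5000-7.7944i, 14.5000+7.7944i]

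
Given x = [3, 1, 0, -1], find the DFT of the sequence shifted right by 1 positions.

Time shift by 1: X_shifted[k] = ω_4^(1k) · X[k]
Shifted x = [-1, 3, 1, 0]

DFT(x[n-1]) = [3, -2-3i, -3, -2+3i]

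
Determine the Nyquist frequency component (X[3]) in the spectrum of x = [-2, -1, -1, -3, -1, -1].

X[3] = Σ(n=0 to 5) x[n] · ω_6^(3n) where ω_6 = e^(-2πi/6)
= (-2)·ω_6^0 + (-1)·ω_6^3 + (-1)·ω_6^6 + (-3)·ω_6^9 + (-1)·ω_6^12 + (-1)·ω_6^15

X[3] = 1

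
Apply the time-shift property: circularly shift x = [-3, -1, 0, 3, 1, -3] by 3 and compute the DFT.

Time shift by 3: X_shifted[k] = ω_6^(3k) · X[k]
Shifted x = [3, 1, -3, -3, -1, 0]

DFT(x[n-3]) = [-3, 8.5000+0.8660i, 1.5000-2.5981i, 1, 1.5000+2.5981i, 8.5000-0.8660i]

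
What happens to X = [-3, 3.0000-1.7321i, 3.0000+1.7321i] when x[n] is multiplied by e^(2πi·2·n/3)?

Modulation property: DFT(ω_3^(-2n)·x[n]) = X[(k-2) mod 3], so circularly shift X by 2 positions.

X[k-2] = [3.0000-1.7321i, 3.0000+1.7321i, -3]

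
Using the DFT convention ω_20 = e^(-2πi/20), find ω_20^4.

ω_20^4 = e^(-2πi·4/20)
= cos(-2π·4/20) + i·sin(-2π·4/20)
= cos(-8π/20) + i·sin(-8π/20)

ω_20^4 = cos(-8π/20) + i·sin(-8π/20) = 0.3090-0.9511i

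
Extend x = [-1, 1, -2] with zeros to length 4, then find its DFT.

Original 3-point DFT: [-2, -0.5000-2.5981i, -0.5000+2.5981i]
Zero-padded 4-point DFT provides frequency interpolation.

DFT_4([x, 0, ...]) = [-2, 1-1i, -4, 1+1i]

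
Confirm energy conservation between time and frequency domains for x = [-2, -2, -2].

Time domain:
Σ|x[n]|² = |-2|² + |-2|² + |-2|² = 12.0000

Frequency domain:
(1/3)Σ|X[k]|² = (1/3)(|-6|² + |0|² + |0|²) = (1/3)·36.0000 = 12.0000

Both sides agree, confirming Parseval's theorem.

Σ|x[n]|² = (1/N)Σ|X[k]|² = 12.0000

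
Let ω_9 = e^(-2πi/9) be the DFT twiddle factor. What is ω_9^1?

ω_9^1 = e^(-2πi·1/9)
= cos(-2π·1/9) + i·sin(-2π·1/9)
= cos(-2π/9) + i·sin(-2π/9)

ω_9^1 = cos(-2π/9) + i·sin(-2π/9) = 0.7660-0.6428i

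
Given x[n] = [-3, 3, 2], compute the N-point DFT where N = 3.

X[k] = Σ(n=0 to 2) x[n] · ω_3^(nk)
where ω_3 = e^(-2πi/3)

Computing each X[k]:
X[0] = 2
X[1] = -5.5000-0.8660i
X[2] = -5.5000+0.8660i

X = [2, -5.5000-0.8660i, -5.5000+0.8660i]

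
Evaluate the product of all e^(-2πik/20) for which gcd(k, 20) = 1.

The primitive 20th roots of unity are ω_20^k for k coprime to 20: k ∈ {1, 3, 7, 9, 11, 13, 17, 19}
Their product equals the constant term of the cyclotomic polynomial Φ_20(x) up to sign.
For n ≥ 3, the product of all primitive nth roots of unity is 1. (For n=1 it is 1; for n=2 it is -1.)

1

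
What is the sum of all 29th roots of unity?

Sum of all nth roots of unity equals 0 for n > 1 (geometric series with r ≠ 1).

0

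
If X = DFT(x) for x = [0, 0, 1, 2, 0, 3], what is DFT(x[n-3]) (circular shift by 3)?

Time shift by 3: X_shifted[k] = ω_6^(3k) · X[k]
Shifted x = [2, 0, 3, 0, 0, 1]

DFT(x[n-3]) = [6, 1.0000-1.7321i, 3.4641i, 4, -3.4641i, 1.0000+1.7321i]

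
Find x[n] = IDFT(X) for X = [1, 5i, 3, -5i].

x[n] = (1/4) Σ(k=0 to 3) X[k] · e^(2πikn/4)

Computing each x[n]:
x[0] = 1
x[1] = -3
x[2] = 1
x[3] = 2

x = [1, -3, 1, 2]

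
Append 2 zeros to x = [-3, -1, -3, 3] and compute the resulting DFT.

Original 4-point DFT: [-4, 4i, -8, -4i]
Zero-padded 6-point DFT provides frequency interpolation.

DFT_6([x, 0, ...]) = [-4, -5.0000+3.4641i, 2.0000-1.7321i, -8, 2.0000+1.7321i, -5.0000-3.4641i]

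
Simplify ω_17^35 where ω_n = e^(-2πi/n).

Since ω_17^17 = 1, powers reduce modulo 17.
35 mod 17 = 1
So ω_17^35 = ω_17^1 = e^(-2πi·1/17)

ω_17^35 = ω_17^1 = 0.9325-0.3612i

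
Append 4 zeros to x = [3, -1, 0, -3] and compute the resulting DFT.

Original 4-point DFT: [-1, 3-2i, 7, 3+2i]
Zero-padded 8-point DFT provides frequency interpolation.

DFT_8([x, 0, ...]) = [-1, 4.4142+2.8284i, 3-2i, 1.5858+2.8284i, 7, 1.5858-2.8284i, 3+2i, 4.4142-2.8284i]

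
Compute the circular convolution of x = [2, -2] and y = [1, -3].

(x ⊛ y)[n] = Σ(m=0 to 1) x[m] · y[(n-m) mod 2]

Computing each output sample:
(x ⊛ y)[0] = 8
(x ⊛ y)[1] = -8

x ⊛ y = [8, -8]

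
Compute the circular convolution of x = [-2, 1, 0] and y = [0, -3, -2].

(x ⊛ y)[n] = Σ(m=0 to 2) x[m] · y[(n-m) mod 3]

Computing each output sample:
(x ⊛ y)[0] = -2
(x ⊛ y)[1] = 6
(x ⊛ y)[2] = 1

x ⊛ y = [-2, 6, 1]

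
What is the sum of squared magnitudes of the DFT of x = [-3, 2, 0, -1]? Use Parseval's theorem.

Parseval: Σ|x[n]|² = (1/N)Σ|X[k]|², so Σ|X[k]|² = N·Σ|x[n]|² = 4·14.0000

Σ|X[k]|² = N·Σ|x[n]|² = 4·14.0000 = 56.0000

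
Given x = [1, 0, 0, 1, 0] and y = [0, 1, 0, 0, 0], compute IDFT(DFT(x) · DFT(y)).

(x ⊛ y)[n] = Σ(m=0 to 4) x[m] · y[(n-m) mod 5]

Computing each output sample:
(x ⊛ y)[0] = 0
(x ⊛ y)[1] = 1
(x ⊛ y)[2] = 0
(x ⊛ y)[3] = 0
(x ⊛ y)[4] = 1

x ⊛ y = [0, 1, 0, 0, 1]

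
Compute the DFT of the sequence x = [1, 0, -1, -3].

X[k] = Σ(n=0 to 3) x[n] · ω_4^(nk)
where ω_4 = e^(-2πi/4)

Computing each X[k]:
X[0] = -3
X[1] = 2-3i
X[2] = 3
X[3] = 2+3i

X = [-3, 2-3i, 3, 2+3i]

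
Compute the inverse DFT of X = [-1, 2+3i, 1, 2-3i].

x[n] = (1/4) Σ(k=0 to 3) X[k] · e^(2πikn/4)

Computing each x[n]:
x[0] = 1
x[1] = -2
x[2] = -1
x[3] = 1

x = [1, -2, -1, 1]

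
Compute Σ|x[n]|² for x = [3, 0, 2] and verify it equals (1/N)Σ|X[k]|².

Time domain:
Σ|x[n]|² = |3|² + |0|² + |2|² = 13.0000

Frequency domain:
(1/3)Σ|X[k]|² = (1/3)(|5|² + |2.0000+1.7321i|² + |2.0000-1.7321i|²) = (1/3)·39.0000 = 13.0000

Both sides agree, confirming Parseval's theorem.

Σ|x[n]|² = (1/N)Σ|X[k]|² = 13.0000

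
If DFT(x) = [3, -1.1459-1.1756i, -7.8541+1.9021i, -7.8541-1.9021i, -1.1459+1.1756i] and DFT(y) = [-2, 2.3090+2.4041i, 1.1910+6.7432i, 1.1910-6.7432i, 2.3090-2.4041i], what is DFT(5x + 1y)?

By linearity: DFT(5x + 1y) = 5·DFT(x) + 1·DFT(y)
= 5·[3, -1.1459-1.1756i, -7.8541+1.9021i, -7.8541-1.9021i, -1.1459+1.1756i] + 1·[-2, 2.3090+2.4041i, 1.1910+6.7432i, 1.1910-6.7432i, 2.3090-2.4041i]

Computing element-wise:
Z[0] = 5·(3) + 1·(-2) = 13
Z[1] = 5·(-1.1459-1.1756i) + 1·(2.3090+2.4041i) = -3.4205-3.4739i
Z[2] = 5·(-7.8541+1.9021i) + 1·(1.1910+6.7432i) = -38.0795+16.2537i
Z[3] = 5·(-7.8541-1.9021i) + 1·(1.1910-6.7432i) = -38.0795-16.2537i
Z[4] = 5·(-1.1459+1.1756i) + 1·(2.3090-2.4041i) = -3.4205+3.4739i

DFT(5x + 1y) = 5·X + 1·Y = [13, -3.4205-3.4739i, -38.0795+16.2537i, -38.0795-16.2537i, -3.4205+3.4739i]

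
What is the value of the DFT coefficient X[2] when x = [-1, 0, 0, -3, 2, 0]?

X[2] = Σ(n=0 to 5) x[n] · ω_6^(2n) where ω_6 = e^(-2πi/6)
= (-1)·ω_6^0 + (0)·ω_6^2 + (0)·ω_6^4 + (-3)·ω_6^6 + (2)·ω_6^8 + (0)·ω_6^10

X[2] = -5.0000-1.7321i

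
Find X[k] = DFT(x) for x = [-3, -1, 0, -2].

X[k] = Σ(n=0 to 3) x[n] · ω_4^(nk)
where ω_4 = e^(-2πi/4)

Computing each X[k]:
X[0] = -6
X[1] = -3-1i
X[2] = 0
X[3] = -3+1i

X = [-6, -3-1i, 0, -3+1i]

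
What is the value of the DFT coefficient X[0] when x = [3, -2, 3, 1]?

X[0] = Σ(n=0 to 3) x[n] · ω_4^0 = Σ x[n]
= (3) + (-2) + (3) + (1)

X[0] = 5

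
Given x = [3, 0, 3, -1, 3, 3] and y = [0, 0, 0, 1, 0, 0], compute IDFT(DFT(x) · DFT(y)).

(x ⊛ y)[n] = Σ(m=0 to 5) x[m] · y[(n-m) mod 6]

Computing each output sample:
(x ⊛ y)[0] = -1
(x ⊛ y)[1] = 3
(x ⊛ y)[2] = 3
(x ⊛ y)[3] = 3
(x ⊛ y)[4] = 0
(x ⊛ y)[5] = 3

x ⊛ y = [-1, 3, 3, 3, 0, 3]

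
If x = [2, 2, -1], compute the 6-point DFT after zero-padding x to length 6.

Original 3-point DFT: [3, 1.5000-2.5981i, 1.5000+2.5981i]
Zero-padded 6-point DFT provides frequency interpolation.

DFT_6([x, 0, ...]) = [3, 3.5000-0.8660i, 1.5000-2.5981i, -1, 1.5000+2.5981i, 3.5000+0.8660i]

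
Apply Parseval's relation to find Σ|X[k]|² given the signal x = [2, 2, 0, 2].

Parseval: Σ|x[n]|² = (1/N)Σ|X[k]|², so Σ|X[k]|² = N·Σ|x[n]|² = 4·12.0000

Σ|X[k]|² = N·Σ|x[n]|² = 4·12.0000 = 48.0000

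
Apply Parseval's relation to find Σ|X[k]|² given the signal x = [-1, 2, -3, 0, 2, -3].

Parseval: Σ|x[n]|² = (1/N)Σ|X[k]|², so Σ|X[k]|² = N·Σ|x[n]|² = 6·27.0000

Σ|X[k]|² = N·Σ|x[n]|² = 6·27.0000 = 162.0000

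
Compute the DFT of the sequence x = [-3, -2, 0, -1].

X[k] = Σ(n=0 to 3) x[n] · ω_4^(nk)
where ω_4 = e^(-2πi/4)

Computing each X[k]:
X[0] = -6
X[1] = -3+1i
X[2] = 0
X[3] = -3-1i

X = [-6, -3+1i, 0, -3-1i]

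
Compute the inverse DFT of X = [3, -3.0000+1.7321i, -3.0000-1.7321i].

x[n] = (1/3) Σ(k=0 to 2) X[k] · e^(2πikn/3)

Computing each x[n]:
x[0] = -1
x[1] = 1
x[2] = 3

x = [-1, 1, 3]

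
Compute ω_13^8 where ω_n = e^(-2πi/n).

ω_13^8 = e^(-2πi·8/13)
= cos(-2π·8/13) + i·sin(-2π·8/13)
= cos(-16π/13) + i·sin(-16π/13)

ω_13^8 = cos(-16π/13) + i·sin(-16π/13) = -0.7485+0.6631i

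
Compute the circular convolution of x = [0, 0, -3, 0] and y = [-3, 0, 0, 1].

(x ⊛ y)[n] = Σ(m=0 to 3) x[m] · y[(n-m) mod 4]

Computing each output sample:
(x ⊛ y)[0] = 0
(x ⊛ y)[1] = -3
(x ⊛ y)[2] = 9
(x ⊛ y)[3] = 0

x ⊛ y = [0, -3, 9, 0]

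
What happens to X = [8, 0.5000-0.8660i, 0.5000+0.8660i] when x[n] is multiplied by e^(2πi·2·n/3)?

Modulation property: DFT(ω_3^(-2n)·x[n]) = X[(k-2) mod 3], so circularly shift X by 2 positions.

X[k-2] = [0.5000-0.8660i, 0.5000+0.8660i, 8]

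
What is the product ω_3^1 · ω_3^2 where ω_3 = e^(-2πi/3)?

The primitive 3rd roots of unity are ω_3^k for k coprime to 3: k ∈ {1, 2}
Their product equals the constant term of the cyclotomic polynomial Φ_3(x) up to sign.
For n ≥ 3, the product of all primitive nth roots of unity is 1. (For n=1 it is 1; for n=2 it is -1.)

1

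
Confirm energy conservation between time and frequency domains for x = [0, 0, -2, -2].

Time domain:
Σ|x[n]|² = |0|² + |0|² + |-2|² + |-2|² = 8.0000

Frequency domain:
(1/4)Σ|X[k]|² = (1/4)(|-4|² + |2-2i|² + |0|² + |2+2i|²) = (1/4)·32.0000 = 8.0000

Both sides agree, confirming Parseval's theorem.

Σ|x[n]|² = (1/N)Σ|X[k]|² = 8.0000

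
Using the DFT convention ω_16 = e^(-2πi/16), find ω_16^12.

ω_16^12 = e^(-2πi·12/16)
= cos(-2π·12/16) + i·sin(-2π·12/16)
= cos(-24π/16) + i·sin(-24π/16)

ω_16^12 = cos(-24π/16) + i·sin(-24π/16) = 1i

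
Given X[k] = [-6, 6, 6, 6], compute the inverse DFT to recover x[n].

x[n] = (1/4) Σ(k=0 to 3) X[k] · e^(2πikn/4)

Computing each x[n]:
x[0] = 3
x[1] = -3
x[2] = -3
x[3] = -3

x = [3, -3, -3, -3]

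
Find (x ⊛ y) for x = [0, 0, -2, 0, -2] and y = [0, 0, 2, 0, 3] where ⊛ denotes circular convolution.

(x ⊛ y)[n] = Σ(m=0 to 4) x[m] · y[(n-m) mod 5]

Computing each output sample:
(x ⊛ y)[0] = 0
(x ⊛ y)[1] = -10
(x ⊛ y)[2] = 0
(x ⊛ y)[3] = -6
(x ⊛ y)[4] = -4

x ⊛ y = [0, -10, 0, -6, -4]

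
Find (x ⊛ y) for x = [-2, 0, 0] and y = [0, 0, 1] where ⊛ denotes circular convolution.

(x ⊛ y)[n] = Σ(m=0 to 2) x[m] · y[(n-m) mod 3]

Computing each output sample:
(x ⊛ y)[0] = 0
(x ⊛ y)[1] = 0
(x ⊛ y)[2] = -2

x ⊛ y = [0, 0, -2]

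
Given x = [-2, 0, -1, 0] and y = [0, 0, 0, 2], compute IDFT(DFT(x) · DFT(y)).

(x ⊛ y)[n] = Σ(m=0 to 3) x[m] · y[(n-m) mod 4]

Computing each output sample:
(x ⊛ y)[0] = 0
(x ⊛ y)[1] = -2
(x ⊛ y)[2] = 0
(x ⊛ y)[3] = -4

x ⊛ y = [0, -2, 0, -4]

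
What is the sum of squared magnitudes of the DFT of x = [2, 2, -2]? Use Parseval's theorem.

Parseval: Σ|x[n]|² = (1/N)Σ|X[k]|², so Σ|X[k]|² = N·Σ|x[n]|² = 3·12.0000

Σ|X[k]|² = N·Σ|x[n]|² = 3·12.0000 = 36.0000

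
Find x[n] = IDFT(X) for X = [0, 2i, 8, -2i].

x[n] = (1/4) Σ(k=0 to 3) X[k] · e^(2πikn/4)

Computing each x[n]:
x[0] = 2
x[1] = -3
x[2] = 2
x[3] = -1

x = [2, -3, 2, -1]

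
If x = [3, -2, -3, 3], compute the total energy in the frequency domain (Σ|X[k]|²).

Parseval: Σ|x[n]|² = (1/N)Σ|X[k]|², so Σ|X[k]|² = N·Σ|x[n]|² = 4·31.0000

Σ|X[k]|² = N·Σ|x[n]|² = 4·31.0000 = 124.0000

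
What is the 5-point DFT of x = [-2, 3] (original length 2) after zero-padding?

Original 2-point DFT: [1, -5]
Zero-padded 5-point DFT provides frequency interpolation.

DFT_5([x, 0, ...]) = [1, -1.0729-2.8532i, -4.4271-1.7634i, -4.4271+1.7634i, -1.0729+2.8532i]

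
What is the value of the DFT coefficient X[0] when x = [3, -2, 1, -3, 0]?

X[0] = Σ(n=0 to 4) x[n] · ω_5^0 = Σ x[n]
= (3) + (-2) + (1) + (-3) + (0)

X[0] = -1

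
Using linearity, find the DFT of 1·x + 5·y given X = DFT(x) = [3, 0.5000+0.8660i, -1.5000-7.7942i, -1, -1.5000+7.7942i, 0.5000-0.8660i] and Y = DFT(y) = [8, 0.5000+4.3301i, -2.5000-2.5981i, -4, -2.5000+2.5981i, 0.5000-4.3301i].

By linearity: DFT(1x + 5y) = 1·DFT(x) + 5·DFT(y)
= 1·[3, 0.5000+0.8660i, -1.5000-7.7942i, -1, -1.5000+7.7942i, 0.5000-0.8660i] + 5·[8, 0.5000+4.3301i, -2.5000-2.5981i, -4, -2.5000+2.5981i, 0.5000-4.3301i]

Computing element-wise:
Z[0] = 1·(3) + 5·(8) = 43
Z[1] = 1·(0.5000+0.8660i) + 5·(0.5000+4.3301i) = 3.0000+22.5165i
Z[2] = 1·(-1.5000-7.7942i) + 5·(-2.5000-2.5981i) = -14.0000-20.7847i
Z[3] = 1·(-1) + 5·(-4) = -21
Z[4] = 1·(-1.5000+7.7942i) + 5·(-2.5000+2.5981i) = -14.0000+20.7847i
Z[5] = 1·(0.5000-0.8660i) + 5·(0.5000-4.3301i) = 3.0000-22.5165i

DFT(1x + 5y) = 1·X + 5·Y = [43, 3.0000+22.5165i, -14.0000-20.7847i, -21, -14.0000+20.7847i, 3.0000-22.5165i]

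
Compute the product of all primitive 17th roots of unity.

The primitive 17th roots of unity are ω_17^k for k coprime to 17: k ∈ {1, 2, 3, 4, 5, 6, 7, 8, 9, 10, 11, 12, 13, 14, 15, 16}
Their product equals the constant term of the cyclotomic polynomial Φ_17(x) up to sign.
For n ≥ 3, the product of all primitive nth roots of unity is 1. (For n=1 it is 1; for n=2 it is -1.)

1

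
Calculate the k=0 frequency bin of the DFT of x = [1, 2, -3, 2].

X[0] = Σ(n=0 to 3) x[n] · ω_4^0 = Σ x[n]
= (1) + (2) + (-3) + (2)

X[0] = 2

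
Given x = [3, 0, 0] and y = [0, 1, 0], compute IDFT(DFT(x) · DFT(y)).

(x ⊛ y)[n] = Σ(m=0 to 2) x[m] · y[(n-m) mod 3]

Computing each output sample:
(x ⊛ y)[0] = 0
(x ⊛ y)[1] = 3
(x ⊛ y)[2] = 0

x ⊛ y = [0, 3, 0]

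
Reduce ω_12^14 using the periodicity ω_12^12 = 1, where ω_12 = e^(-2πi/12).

Since ω_12^12 = 1, powers reduce modulo 12.
14 mod 12 = 2
So ω_12^14 = ω_12^2 = e^(-2πi·2/12)

ω_12^14 = ω_12^2 = 0.5000-0.8660i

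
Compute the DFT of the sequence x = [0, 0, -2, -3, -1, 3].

X[k] = Σ(n=0 to 5) x[n] · ω_6^(nk)
where ω_6 = e^(-2πi/6)

Computing each X[k]:
X[0] = -3
X[1] = 6.0000+3.4641i
X[2] = -3.0000+1.7321i
X[3] = -3
X[4] = -3.0000-1.7321i
X[5] = 6.0000-3.4641i

X = [-3, 6.0000+3.4641i, -3.0000+1.7321i, -3, -3.0000-1.7321i, 6.0000-3.4641i]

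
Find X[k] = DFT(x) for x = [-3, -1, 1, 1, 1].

X[k] = Σ(n=0 to 4) x[n] · ω_5^(nk)
where ω_5 = e^(-2πi/5)

Computing each X[k]:
X[0] = -1
X[1] = -4.6180+1.9021i
X[2] = -2.3820+1.1756i
X[3] = -2.3820-1.1756i
X[4] = -4.6180-1.9021i

X = [-1, -4.6180+1.9021i, -2.3820+1.1756i, -2.3820-1.1756i, -4.6180-1.9021i]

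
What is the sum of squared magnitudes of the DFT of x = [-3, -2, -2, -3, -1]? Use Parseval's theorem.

Parseval: Σ|x[n]|² = (1/N)Σ|X[k]|², so Σ|X[k]|² = N·Σ|x[n]|² = 5·27.0000

Σ|X[k]|² = N·Σ|x[n]|² = 5·27.0000 = 135.0000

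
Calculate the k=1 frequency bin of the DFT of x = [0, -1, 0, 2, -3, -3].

X[1] = Σ(n=0 to 5) x[n] · ω_6^(1n) where ω_6 = e^(-2πi/6)
= (0)·ω_6^0 + (-1)·ω_6^1 + (0)·ω_6^2 + (2)·ω_6^3 + (-3)·ω_6^4 + (-3)·ω_6^5

X[1] = -2.5000-4.3301i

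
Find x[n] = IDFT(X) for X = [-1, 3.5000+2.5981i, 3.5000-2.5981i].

x[n] = (1/3) Σ(k=0 to 2) X[k] · e^(2πikn/3)

Computing each x[n]:
x[0] = 2
x[1] = -3
x[2] = 0

x = [2, -3, 0]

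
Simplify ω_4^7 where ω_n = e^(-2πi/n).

Since ω_4^4 = 1, powers reduce modulo 4.
7 mod 4 = 3
So ω_4^7 = ω_4^3 = e^(-2πi·3/4)

ω_4^7 = ω_4^3 = 1i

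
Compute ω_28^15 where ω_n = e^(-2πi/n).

ω_28^15 = e^(-2πi·15/28)
= cos(-2π·15/28) + i·sin(-2π·15/28)
= cos(-30π/28) + i·sin(-30π/28)

ω_28^15 = cos(-30π/28) + i·sin(-30π/28) = -0.9749+0.2225i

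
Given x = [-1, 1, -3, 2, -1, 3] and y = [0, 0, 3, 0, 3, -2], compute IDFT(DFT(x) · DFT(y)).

(x ⊛ y)[n] = Σ(m=0 to 5) x[m] · y[(n-m) mod 6]

Computing each output sample:
(x ⊛ y)[0] = -14
(x ⊛ y)[1] = 21
(x ⊛ y)[2] = -10
(x ⊛ y)[3] = 14
(x ⊛ y)[4] = -18
(x ⊛ y)[5] = 11

x ⊛ y = [-14, 21, -10, 14, -18, 11]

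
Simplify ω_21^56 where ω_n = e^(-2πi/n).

Since ω_21^21 = 1, powers reduce modulo 21.
56 mod 21 = 14
So ω_21^56 = ω_21^14 = e^(-2πi·14/21)

ω_21^56 = ω_21^14 = -0.5000+0.8660i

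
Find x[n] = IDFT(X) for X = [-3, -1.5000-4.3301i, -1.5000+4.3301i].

x[n] = (1/3) Σ(k=0 to 2) X[k] · e^(2πikn/3)

Computing each x[n]:
x[0] = -2
x[1] = 2
x[2] = -3

x = [-2, 2, -3]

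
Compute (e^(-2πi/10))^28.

Since ω_10^10 = 1, powers reduce modulo 10.
28 mod 10 = 8
So ω_10^28 = ω_10^8 = e^(-2πi·8/10)

ω_10^28 = ω_10^8 = 0.3090+0.9511i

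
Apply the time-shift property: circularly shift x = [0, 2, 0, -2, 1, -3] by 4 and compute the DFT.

Time shift by 4: X_shifted[k] = ω_6^(4k) · X[k]
Shifted x = [0, -2, 1, -3, 0, 2]

DFT(x[n-4]) = [-2, 2.5000+2.5981i, -3.5000+4.3301i, 4, -3.5000-4.3301i, 2.5000-2.5981i]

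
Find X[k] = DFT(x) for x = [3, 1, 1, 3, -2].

X[k] = Σ(n=0 to 4) x[n] · ω_5^(nk)
where ω_5 = e^(-2πi/5)

Computing each X[k]:
X[0] = 6
X[1] = -0.5451-1.6776i
X[2] = 5.0451-3.6655i
X[3] = 5.0451+3.6655i
X[4] = -0.5451+1.6776i

X = [6, -0.5451-1.6776i, 5.0451-3.6655i, 5.0451+3.6655i, -0.5451+1.6776i]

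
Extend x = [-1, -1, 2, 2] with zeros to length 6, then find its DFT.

Original 4-point DFT: [2, -3+3i, 0, -3-3i]
Zero-padded 6-point DFT provides frequency interpolation.

DFT_6([x, 0, ...]) = [2, -4.5000-0.8660i, 0.5000+2.5981i, 0, 0.5000-2.5981i, -4.5000+0.8660i]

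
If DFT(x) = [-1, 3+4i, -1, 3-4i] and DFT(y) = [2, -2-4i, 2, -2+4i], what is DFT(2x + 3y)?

By linearity: DFT(2x + 3y) = 2·DFT(x) + 3·DFT(y)
= 2·[-1, 3+4i, -1, 3-4i] + 3·[2, -2-4i, 2, -2+4i]

Computing element-wise:
Z[0] = 2·(-1) + 3·(2) = 4
Z[1] = 2·(3+4i) + 3·(-2-4i) = -4i
Z[2] = 2·(-1) + 3·(2) = 4
Z[3] = 2·(3-4i) + 3·(-2+4i) = 4i

DFT(2x + 3y) = 2·X + 3·Y = [4, -4i, 4, 4i]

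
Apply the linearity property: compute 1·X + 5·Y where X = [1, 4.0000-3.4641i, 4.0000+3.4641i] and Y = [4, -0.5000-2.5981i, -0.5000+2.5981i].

By linearity: DFT(1x + 5y) = 1·DFT(x) + 5·DFT(y)
= 1·[1, 4.0000-3.4641i, 4.0000+3.4641i] + 5·[4, -0.5000-2.5981i, -0.5000+2.5981i]

Computing element-wise:
Z[0] = 1·(1) + 5·(4) = 21
Z[1] = 1·(4.0000-3.4641i) + 5·(-0.5000-2.5981i) = 1.5000-16.4546i
Z[2] = 1·(4.0000+3.4641i) + 5·(-0.5000+2.5981i) = 1.5000+16.4546i

DFT(1x + 5y) = 1·X + 5·Y = [21, 1.5000-16.4546i, 1.5000+16.4546i]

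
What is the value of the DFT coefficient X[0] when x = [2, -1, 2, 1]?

X[0] = Σ(n=0 to 3) x[n] · ω_4^0 = Σ x[n]
= (2) + (-1) + (2) + (1)

X[0] = 4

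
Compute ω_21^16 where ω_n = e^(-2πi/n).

ω_21^16 = e^(-2πi·16/21)
= cos(-2π·16/21) + i·sin(-2π·16/21)
= cos(-32π/21) + i·sin(-32π/21)

ω_21^16 = cos(-32π/21) + i·sin(-32π/21) = 0.0747+0.9972i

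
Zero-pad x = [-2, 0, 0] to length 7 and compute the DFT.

Original 3-point DFT: [-2, -2, -2]
Zero-padded 7-point DFT provides frequency interpolation.

DFT_7([x, 0, ...]) = [-2, -2, -2, -2, -2, -2, -2]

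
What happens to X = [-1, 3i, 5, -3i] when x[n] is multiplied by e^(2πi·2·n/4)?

Modulation property: DFT(ω_4^(-2n)·x[n]) = X[(k-2) mod 4], so circularly shift X by 2 positions.

X[k-2] = [5, -3i, -1, 3i]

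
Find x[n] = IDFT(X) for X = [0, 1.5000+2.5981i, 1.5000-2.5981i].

x[n] = (1/3) Σ(k=0 to 2) X[k] · e^(2πikn/3)

Computing each x[n]:
x[0] = 1
x[1] = -2
x[2] = 1

x = [1, -2, 1]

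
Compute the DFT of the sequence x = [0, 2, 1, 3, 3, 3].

X[k] = Σ(n=0 to 5) x[n] · ω_6^(nk)
where ω_6 = e^(-2πi/6)

Computing each X[k]:
X[0] = 12
X[1] = -2.5000+2.5981i
X[2] = -1.5000-0.8660i
X[3] = -4
X[4] = -1.5000+0.8660i
X[5] = -2.5000-2.5981i

X = [12, -2.5000+2.5981i, -1.5000-0.8660i, -4, -1.5000+0.8660i, -2.5000-2.5981i]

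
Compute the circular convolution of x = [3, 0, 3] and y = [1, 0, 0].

(x ⊛ y)[n] = Σ(m=0 to 2) x[m] · y[(n-m) mod 3]

Computing each output sample:
(x ⊛ y)[0] = 3
(x ⊛ y)[1] = 0
(x ⊛ y)[2] = 3

x ⊛ y = [3, 0, 3]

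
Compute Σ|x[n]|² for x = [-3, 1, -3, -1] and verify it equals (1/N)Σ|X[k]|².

Time domain:
Σ|x[n]|² = |-3|² + |1|² + |-3|² + |-1|² = 20.0000

Frequency domain:
(1/4)Σ|X[k]|² = (1/4)(|-6|² + |-2i|² + |-6|² + |2i|²) = (1/4)·80.0000 = 20.0000

Both sides agree, confirming Parseval's theorem.

Σ|x[n]|² = (1/N)Σ|X[k]|² = 20.0000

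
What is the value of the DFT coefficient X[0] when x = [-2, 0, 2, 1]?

X[0] = Σ(n=0 to 3) x[n] · ω_4^0 = Σ x[n]
= (-2) + (0) + (2) + (1)

X[0] = 1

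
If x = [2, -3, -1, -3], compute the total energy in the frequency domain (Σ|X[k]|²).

Parseval: Σ|x[n]|² = (1/N)Σ|X[k]|², so Σ|X[k]|² = N·Σ|x[n]|² = 4·23.0000

Σ|X[k]|² = N·Σ|x[n]|² = 4·23.0000 = 92.0000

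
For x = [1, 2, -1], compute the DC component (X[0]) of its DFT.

X[0] = Σ(n=0 to 2) x[n] · ω_3^0 = Σ x[n]
= (1) + (2) + (-1)

X[0] = 2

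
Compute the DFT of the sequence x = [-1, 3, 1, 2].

X[k] = Σ(n=0 to 3) x[n] · ω_4^(nk)
where ω_4 = e^(-2πi/4)

Computing each X[k]:
X[0] = 5
X[1] = -2-1i
X[2] = -5
X[3] = -2+1i

X = [5, -2-1i, -5, -2+1i]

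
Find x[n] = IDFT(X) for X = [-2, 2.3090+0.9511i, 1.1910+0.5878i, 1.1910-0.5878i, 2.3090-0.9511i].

x[n] = (1/5) Σ(k=0 to 4) X[k] · e^(2πikn/5)

Computing each x[n]:
x[0] = 1
x[1] = -1
x[2] = -1
x[3] = -1
x[4] = 0

x = [1, -1, -1, -1, 0]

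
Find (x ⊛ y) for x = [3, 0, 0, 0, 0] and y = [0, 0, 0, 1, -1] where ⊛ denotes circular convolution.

(x ⊛ y)[n] = Σ(m=0 to 4) x[m] · y[(n-m) mod 5]

Computing each output sample:
(x ⊛ y)[0] = 0
(x ⊛ y)[1] = 0
(x ⊛ y)[2] = 0
(x ⊛ y)[3] = 3
(x ⊛ y)[4] = -3

x ⊛ y = [0, 0, 0, 3, -3]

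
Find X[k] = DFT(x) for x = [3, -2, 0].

X[k] = Σ(n=0 to 2) x[n] · ω_3^(nk)
where ω_3 = e^(-2πi/3)

Computing each X[k]:
X[0] = 1
X[1] = 4.0000+1.7321i
X[2] = 4.0000-1.7321i

X = [1, 4.0000+1.7321i, 4.0000-1.7321i]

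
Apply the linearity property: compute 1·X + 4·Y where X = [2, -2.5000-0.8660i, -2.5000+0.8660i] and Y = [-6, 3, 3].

By linearity: DFT(1x + 4y) = 1·DFT(x) + 4·DFT(y)
= 1·[2, -2.5000-0.8660i, -2.5000+0.8660i] + 4·[-6, 3, 3]

Computing element-wise:
Z[0] = 1·(2) + 4·(-6) = -22
Z[1] = 1·(-2.5000-0.8660i) + 4·(3) = 9.5000-0.8660i
Z[2] = 1·(-2.5000+0.8660i) + 4·(3) = 9.5000+0.8660i

DFT(1x + 4y) = 1·X + 4·Y = [-22, 9.5000-0.8660i, 9.5000+0.8660i]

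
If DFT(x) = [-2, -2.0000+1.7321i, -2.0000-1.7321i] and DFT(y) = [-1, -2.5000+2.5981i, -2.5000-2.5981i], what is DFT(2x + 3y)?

By linearity: DFT(2x + 3y) = 2·DFT(x) + 3·DFT(y)
= 2·[-2, -2.0000+1.7321i, -2.0000-1.7321i] + 3·[-1, -2.5000+2.5981i, -2.5000-2.5981i]

Computing element-wise:
Z[0] = 2·(-2) + 3·(-1) = -7
Z[1] = 2·(-2.0000+1.7321i) + 3·(-2.5000+2.5981i) = -11.5000+11.2585i
Z[2] = 2·(-2.0000-1.7321i) + 3·(-2.5000-2.5981i) = -11.5000-11.2585i

DFT(2x + 3y) = 2·X + 3·Y = [-7, -11.5000+11.2585i, -11.5000-11.2585i]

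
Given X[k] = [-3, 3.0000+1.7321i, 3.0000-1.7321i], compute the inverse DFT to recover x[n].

x[n] = (1/3) Σ(k=0 to 2) X[k] · e^(2πikn/3)

Computing each x[n]:
x[0] = 1
x[1] = -3
x[2] = -1

x = [1, -3, -1]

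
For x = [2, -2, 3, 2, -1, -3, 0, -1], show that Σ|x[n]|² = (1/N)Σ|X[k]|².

Time domain:
Σ|x[n]|² = |2|² + |-2|² + |3|² + |2|² + |-1|² + |-3|² + |0|² + |-1|² = 32.0000

Frequency domain:
(1/8)Σ|X[k]|² = (1/8)(|0|² + |1.5858-5.8284i|² + |-2+6i|² + |4.4142+0.1716i|² + |8|² + |4.4142-0.1716i|² + |-2-6i|² + |1.5858+5.8284i|²) = (1/8)·256.0000 = 32.0000

Both sides agree, confirming Parseval's theorem.

Σ|x[n]|² = (1/N)Σ|X[k]|² = 32.0000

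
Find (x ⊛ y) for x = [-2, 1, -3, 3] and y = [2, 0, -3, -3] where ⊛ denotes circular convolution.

(x ⊛ y)[n] = Σ(m=0 to 3) x[m] · y[(n-m) mod 4]

Computing each output sample:
(x ⊛ y)[0] = 2
(x ⊛ y)[1] = 2
(x ⊛ y)[2] = -9
(x ⊛ y)[3] = 9

x ⊛ y = [2, 2, -9, 9]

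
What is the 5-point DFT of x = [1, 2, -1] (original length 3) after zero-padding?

Original 3-point DFT: [2, 0.5000-2.5981i, 0.5000+2.5981i]
Zero-padded 5-point DFT provides frequency interpolation.

DFT_5([x, 0, ...]) = [2, 2.4271-1.3143i, -0.9271-2.1266i, -0.9271+2.1266i, 2.4271+1.3143i]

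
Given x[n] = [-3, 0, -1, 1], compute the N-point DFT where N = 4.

X[k] = Σ(n=0 to 3) x[n] · ω_4^(nk)
where ω_4 = e^(-2πi/4)

Computing each X[k]:
X[0] = -3
X[1] = -2+1i
X[2] = -5
X[3] = -2-1i

X = [-3, -2+1i, -5, -2-1i]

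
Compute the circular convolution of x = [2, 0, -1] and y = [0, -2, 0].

(x ⊛ y)[n] = Σ(m=0 to 2) x[m] · y[(n-m) mod 3]

Computing each output sample:
(x ⊛ y)[0] = 2
(x ⊛ y)[1] = -4
(x ⊛ y)[2] = 0

x ⊛ y = [2, -4, 0]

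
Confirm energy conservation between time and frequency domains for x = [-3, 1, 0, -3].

Time domain:
Σ|x[n]|² = |-3|² + |1|² + |0|² + |-3|² = 19.0000

Frequency domain:
(1/4)Σ|X[k]|² = (1/4)(|-5|² + |-3-4i|² + |-1|² + |-3+4i|²) = (1/4)·76.0000 = 19.0000

Both sides agree, confirming Parseval's theorem.

Σ|x[n]|² = (1/N)Σ|X[k]|² = 19.0000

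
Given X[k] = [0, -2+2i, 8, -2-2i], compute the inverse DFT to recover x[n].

x[n] = (1/4) Σ(k=0 to 3) X[k] · e^(2πikn/4)

Computing each x[n]:
x[0] = 1
x[1] = -3
x[2] = 3
x[3] = -1

x = [1, -3, 3, -1]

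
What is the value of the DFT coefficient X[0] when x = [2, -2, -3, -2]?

X[0] = Σ(n=0 to 3) x[n] · ω_4^0 = Σ x[n]
= (2) + (-2) + (-3) + (-2)

X[0] = -5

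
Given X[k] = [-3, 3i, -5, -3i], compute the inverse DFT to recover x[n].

x[n] = (1/4) Σ(k=0 to 3) X[k] · e^(2πikn/4)

Computing each x[n]:
x[0] = -2
x[1] = -1
x[2] = -2
x[3] = 2

x = [-2, -1, -2, 2]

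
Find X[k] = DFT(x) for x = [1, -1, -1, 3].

X[k] = Σ(n=0 to 3) x[n] · ω_4^(nk)
where ω_4 = e^(-2πi/4)

Computing each X[k]:
X[0] = 2
X[1] = 2+4i
X[2] = -2
X[3] = 2-4i

X = [2, 2+4i, -2, 2-4i]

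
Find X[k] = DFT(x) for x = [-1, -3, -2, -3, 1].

X[k] = Σ(n=0 to 4) x[n] · ω_5^(nk)
where ω_5 = e^(-2πi/5)

Computing each X[k]:
X[0] = -8
X[1] = 2.4271+3.2164i
X[2] = -0.9271+3.3022i
X[3] = -0.9271-3.3022i
X[4] = 2.4271-3.2164i

X = [-8, 2.4271+3.2164i, -0.9271+3.3022i, -0.9271-3.3022i, 2.4271-3.2164i]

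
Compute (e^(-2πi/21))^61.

Since ω_21^21 = 1, powers reduce modulo 21.
61 mod 21 = 19
So ω_21^61 = ω_21^19 = e^(-2πi·19/21)

ω_21^61 = ω_21^19 = 0.8262+0.5633i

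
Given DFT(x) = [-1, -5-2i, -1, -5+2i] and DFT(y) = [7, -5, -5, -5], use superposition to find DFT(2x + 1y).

By linearity: DFT(2x + 1y) = 2·DFT(x) + 1·DFT(y)
= 2·[-1, -5-2i, -1, -5+2i] + 1·[7, -5, -5, -5]

Computing element-wise:
Z[0] = 2·(-1) + 1·(7) = 5
Z[1] = 2·(-5-2i) + 1·(-5) = -15-4i
Z[2] = 2·(-1) + 1·(-5) = -7
Z[3] = 2·(-5+2i) + 1·(-5) = -15+4i

DFT(2x + 1y) = 2·X + 1·Y = [5, -15-4i, -7, -15+4i]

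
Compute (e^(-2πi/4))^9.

Since ω_4^4 = 1, powers reduce modulo 4.
9 mod 4 = 1
So ω_4^9 = ω_4^1 = e^(-2πi·1/4)

ω_4^9 = ω_4^1 = -1i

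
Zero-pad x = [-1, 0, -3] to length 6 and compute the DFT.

Original 3-point DFT: [-4, 0.5000-2.5981i, 0.5000+2.5981i]
Zero-padded 6-point DFT provides frequency interpolation.

DFT_6([x, 0, ...]) = [-4, 0.5000+2.5981i, 0.5000-2.5981i, -4, 0.5000+2.5981i, 0.5000-2.5981i]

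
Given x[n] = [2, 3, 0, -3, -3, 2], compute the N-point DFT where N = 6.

X[k] = Σ(n=0 to 5) x[n] · ω_6^(nk)
where ω_6 = e^(-2πi/6)

Computing each X[k]:
X[0] = 1
X[1] = 9.0000-3.4641i
X[2] = -2.0000+1.7321i
X[3] = -3
X[4] = -2.0000-1.7321i
X[5] = 9.0000+3.4641i

X = [1, 9.0000-3.4641i, -2.0000+1.7321i, -3, -2.0000-1.7321i, 9.0000+3.4641i]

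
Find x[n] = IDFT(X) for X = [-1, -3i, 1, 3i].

x[n] = (1/4) Σ(k=0 to 3) X[k] · e^(2πikn/4)

Computing each x[n]:
x[0] = 0
x[1] = 1
x[2] = 0
x[3] = -2

x = [0, 1, 0, -2]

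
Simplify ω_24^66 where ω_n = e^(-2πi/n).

Since ω_24^24 = 1, powers reduce modulo 24.
66 mod 24 = 18
So ω_24^66 = ω_24^18 = e^(-2πi·18/24)

ω_24^66 = ω_24^18 = 1i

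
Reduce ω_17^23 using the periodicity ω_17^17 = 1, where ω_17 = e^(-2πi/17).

Since ω_17^17 = 1, powers reduce modulo 17.
23 mod 17 = 6
So ω_17^23 = ω_17^6 = e^(-2πi·6/17)

ω_17^23 = ω_17^6 = -0.6026-0.7980i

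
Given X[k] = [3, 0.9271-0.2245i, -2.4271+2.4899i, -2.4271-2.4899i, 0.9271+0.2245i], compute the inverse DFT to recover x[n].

x[n] = (1/5) Σ(k=0 to 4) X[k] · e^(2πikn/5)

Computing each x[n]:
x[0] = 0
x[1] = 1
x[2] = 1
x[3] = -1
x[4] = 2

x = [0, 1, 1, -1, 2]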